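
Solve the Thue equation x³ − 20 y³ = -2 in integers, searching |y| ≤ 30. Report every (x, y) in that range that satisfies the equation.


The equation is x³ - 20y³ = -2. For fixed y, x³ = 20·y³ − 2, so a solution requires the RHS to be a perfect cube.
Strategy: iterate y from -30 to 30, compute RHS = 20·y³ − 2, and check whether it is a (positive or negative) perfect cube.
Check small values of y:
  y = 0: RHS = -2 is not a perfect cube.
  y = 1: RHS = 18 is not a perfect cube.
  y = -1: RHS = -22 is not a perfect cube.
  y = 2: RHS = 158 is not a perfect cube.
  y = -2: RHS = -162 is not a perfect cube.
  y = 3: RHS = 538 is not a perfect cube.
  y = -3: RHS = -542 is not a perfect cube.
Continuing the search up to |y| = 30 finds no solutions either.
No (x, y) in the scanned range satisfies the equation.

No integer solutions with |y| ≤ 30.


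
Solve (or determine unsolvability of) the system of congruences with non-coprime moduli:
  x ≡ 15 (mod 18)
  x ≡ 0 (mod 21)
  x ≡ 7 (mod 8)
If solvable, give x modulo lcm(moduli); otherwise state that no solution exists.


Moduli 18, 21, 8 are not pairwise coprime, so CRT works modulo lcm(m_i) when all pairwise compatibility conditions hold.
Pairwise compatibility: gcd(m_i, m_j) must divide a_i - a_j for every pair.
Merge one congruence at a time:
  Start: x ≡ 15 (mod 18).
  Combine with x ≡ 0 (mod 21): gcd(18, 21) = 3; 0 - 15 = -15, which IS divisible by 3, so compatible.
    Write x = 15 + 18·t and substitute into x ≡ 0 (mod 21): 18·t ≡ 0 − 15 = -15 (mod 21).
    Divide the congruence (and modulus) by g = 3: 6·t ≡ -5 (mod 7).
    Reduce coefficients mod 7: 6·t ≡ 2 (mod 7).
    The inverse of 6 mod 7 is 6 (since 6·6 = 36 = 5·7 + 1), so t ≡ 6·2 = 12 ≡ 5 (mod 7).
    Then x = 15 + 18·5 = 105, valid modulo lcm(18, 21) = 126: x ≡ 105 (mod 126).
  Combine with x ≡ 7 (mod 8): gcd(126, 8) = 2; 7 - 105 = -98, which IS divisible by 2, so compatible.
    Write x = 105 + 126·t and substitute into x ≡ 7 (mod 8): 126·t ≡ 7 − 105 = -98 (mod 8).
    Divide the congruence (and modulus) by g = 2: 63·t ≡ -49 (mod 4).
    Reduce coefficients mod 4: 3·t ≡ 3 (mod 4).
    The inverse of 3 mod 4 is 3 (since 3·3 = 9 = 2·4 + 1), so t ≡ 3·3 = 9 ≡ 1 (mod 4).
    Then x = 105 + 126·1 = 231, valid modulo lcm(126, 8) = 504: x ≡ 231 (mod 504).
Verify: 231 mod 18 = 15, 231 mod 21 = 0, 231 mod 8 = 7.

x ≡ 231 (mod 504).


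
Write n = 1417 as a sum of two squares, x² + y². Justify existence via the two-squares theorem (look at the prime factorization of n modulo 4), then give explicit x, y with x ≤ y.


Step 1: Factor n = 1417 = 13 · 109.
Step 2: Check the mod-4 condition on each prime factor: 13 ≡ 1 (mod 4), exponent 1; 109 ≡ 1 (mod 4), exponent 1.
All primes ≡ 3 (mod 4) appear to even exponent (or don't appear), so by the two-squares theorem n IS expressible as a sum of two squares.
Step 3: Build a representation. Here n = 13 · 109 is a product of primes ≡ 1 (mod 4). Each prime p ≡ 1 (mod 4) is itself a sum of two squares; find a² by testing p − a² for a perfect square:
  13: 13 − 1² = 12, 13 − 2² = 9 = 3² ⇒ 13 = 2² + 3².
  109: 109 − 1² = 108, 109 − 2² = 105, 109 − 3² = 100 = 10² ⇒ 109 = 3² + 10².
  Combine using the Brahmagupta–Fibonacci identity (a² + b²)(c² + d²) = (ac − bd)² + (ad + bc)² = (ac + bd)² + (ad − bc)²:
  13 · 109 = 1417: from (2² + 3²)(3² + 10²), take (2·3 − 3·10, 2·10 + 3·3) = (6 − 30, 20 + 9) = (-24, 29); dropping signs (only squares matter) gives (24, 29); check 24² + 29² = 576 + 841 = 1417 ✓.
Step 4: Order so x ≤ y and verify: 24² + 29² = 576 + 841 = 1417 = n. ✓

n = 1417 = 24² + 29² (one valid representation with x ≤ y).


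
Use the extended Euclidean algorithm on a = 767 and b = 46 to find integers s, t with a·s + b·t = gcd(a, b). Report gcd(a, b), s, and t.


Euclidean algorithm on (767, 46) — divide until remainder is 0:
  767 = 16 · 46 + 31
  46 = 1 · 31 + 15
  31 = 2 · 15 + 1
  15 = 15 · 1 + 0
gcd(767, 46) = 1.
Track Bezout coefficients alongside the remainders: start with r₀ = 767 = a·1 + b·0 (s = 1, t = 0) and r₁ = 46 = a·0 + b·1 (s = 0, t = 1); each new remainder r_{k+1} = r_{k-1} − q_k·r_k inherits s_{k+1} = s_{k-1} − q_k·s_k, t_{k+1} = t_{k-1} − q_k·t_k, so r_k = a·s_k + b·t_k at every step:
  q = 16: r = 31, s = 1 − 16·0 = 1, t = 0 − 16·1 = -16  (check: 767·1 + 46·(-16) = 31)
  q = 1: r = 15, s = 0 − 1·1 = -1, t = 1 − 1·(-16) = 17  (check: 767·(-1) + 46·17 = 15)
  q = 2: r = 1, s = 1 − 2·(-1) = 3, t = -16 − 2·17 = -50  (check: 767·3 + 46·(-50) = 1)
The row with r = 1 (the gcd) gives the Bezout coefficients s = 3, t = -50.
Result: 767 · (3) + 46 · (-50) = 1.

gcd(767, 46) = 1; s = 3, t = -50 (check: 767·3 + 46·(-50) = 1).


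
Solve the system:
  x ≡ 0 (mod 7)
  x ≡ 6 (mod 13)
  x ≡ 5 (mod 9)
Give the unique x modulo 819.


Moduli 7, 13, 9 are pairwise coprime; by CRT there is a unique solution modulo M = 7 · 13 · 9 = 819.
Solve pairwise, accumulating the modulus:
  Start with x ≡ 0 (mod 7).
  Combine with x ≡ 6 (mod 13): since gcd(7, 13) = 1, we get a unique residue mod 91.
    Write x = 0 + 7·t and substitute into x ≡ 6 (mod 13): 7·t ≡ 6 − 0 = 6 (mod 13).
    The inverse of 7 mod 13 is 2 (since 7·2 = 14 = 1·13 + 1), so t ≡ 2·6 = 12 ≡ 12 (mod 13).
    Then x = 0 + 7·12 = 84, valid modulo lcm(7, 13) = 91: x ≡ 84 (mod 91).
  Combine with x ≡ 5 (mod 9): since gcd(91, 9) = 1, we get a unique residue mod 819.
    Write x = 84 + 91·t and substitute into x ≡ 5 (mod 9): 91·t ≡ 5 − 84 = -79 (mod 9).
    Reduce coefficients mod 9: 1·t ≡ 2 (mod 9).
    So t ≡ 2 (mod 9).
    Then x = 84 + 91·2 = 266, valid modulo lcm(91, 9) = 819: x ≡ 266 (mod 819).
Verify: 266 mod 7 = 0 ✓, 266 mod 13 = 6 ✓, 266 mod 9 = 5 ✓.

x ≡ 266 (mod 819).


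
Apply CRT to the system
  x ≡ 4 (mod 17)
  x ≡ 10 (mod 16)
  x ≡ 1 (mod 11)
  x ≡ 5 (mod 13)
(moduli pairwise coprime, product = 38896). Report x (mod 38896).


Product of moduli M = 17 · 16 · 11 · 13 = 38896.
Merge one congruence at a time:
  Start: x ≡ 4 (mod 17).
  Combine with x ≡ 10 (mod 16); new modulus lcm = 272.
    Write x = 4 + 17·t and substitute into x ≡ 10 (mod 16): 17·t ≡ 10 − 4 = 6 (mod 16).
    Reduce coefficients mod 16: 1·t ≡ 6 (mod 16).
    So t ≡ 6 (mod 16).
    Then x = 4 + 17·6 = 106, valid modulo lcm(17, 16) = 272: x ≡ 106 (mod 272).
  Combine with x ≡ 1 (mod 11); new modulus lcm = 2992.
    Write x = 106 + 272·t and substitute into x ≡ 1 (mod 11): 272·t ≡ 1 − 106 = -105 (mod 11).
    Reduce coefficients mod 11: 8·t ≡ 5 (mod 11).
    The inverse of 8 mod 11 is 7 (since 8·7 = 56 = 5·11 + 1), so t ≡ 7·5 = 35 ≡ 2 (mod 11).
    Then x = 106 + 272·2 = 650, valid modulo lcm(272, 11) = 2992: x ≡ 650 (mod 2992).
  Combine with x ≡ 5 (mod 13); new modulus lcm = 38896.
    Write x = 650 + 2992·t and substitute into x ≡ 5 (mod 13): 2992·t ≡ 5 − 650 = -645 (mod 13).
    Reduce coefficients mod 13: 2·t ≡ 5 (mod 13).
    The inverse of 2 mod 13 is 7 (since 2·7 = 14 = 1·13 + 1), so t ≡ 7·5 = 35 ≡ 9 (mod 13).
    Then x = 650 + 2992·9 = 27578, valid modulo lcm(2992, 13) = 38896: x ≡ 27578 (mod 38896).
Verify against each original: 27578 mod 17 = 4, 27578 mod 16 = 10, 27578 mod 11 = 1, 27578 mod 13 = 5.

x ≡ 27578 (mod 38896).


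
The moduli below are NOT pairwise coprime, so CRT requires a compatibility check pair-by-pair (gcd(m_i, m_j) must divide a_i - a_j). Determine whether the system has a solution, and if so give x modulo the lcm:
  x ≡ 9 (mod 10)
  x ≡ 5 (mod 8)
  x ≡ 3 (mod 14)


Moduli 10, 8, 14 are not pairwise coprime, so CRT works modulo lcm(m_i) when all pairwise compatibility conditions hold.
Pairwise compatibility: gcd(m_i, m_j) must divide a_i - a_j for every pair.
Merge one congruence at a time:
  Start: x ≡ 9 (mod 10).
  Combine with x ≡ 5 (mod 8): gcd(10, 8) = 2; 5 - 9 = -4, which IS divisible by 2, so compatible.
    Write x = 9 + 10·t and substitute into x ≡ 5 (mod 8): 10·t ≡ 5 − 9 = -4 (mod 8).
    Divide the congruence (and modulus) by g = 2: 5·t ≡ -2 (mod 4).
    Reduce coefficients mod 4: 1·t ≡ 2 (mod 4).
    So t ≡ 2 (mod 4).
    Then x = 9 + 10·2 = 29, valid modulo lcm(10, 8) = 40: x ≡ 29 (mod 40).
  Combine with x ≡ 3 (mod 14): gcd(40, 14) = 2; 3 - 29 = -26, which IS divisible by 2, so compatible.
    Write x = 29 + 40·t and substitute into x ≡ 3 (mod 14): 40·t ≡ 3 − 29 = -26 (mod 14).
    Divide the congruence (and modulus) by g = 2: 20·t ≡ -13 (mod 7).
    Reduce coefficients mod 7: 6·t ≡ 1 (mod 7).
    The inverse of 6 mod 7 is 6 (since 6·6 = 36 = 5·7 + 1), so t ≡ 6·1 = 6 ≡ 6 (mod 7).
    Then x = 29 + 40·6 = 269, valid modulo lcm(40, 14) = 280: x ≡ 269 (mod 280).
Verify: 269 mod 10 = 9, 269 mod 8 = 5, 269 mod 14 = 3.

x ≡ 269 (mod 280).


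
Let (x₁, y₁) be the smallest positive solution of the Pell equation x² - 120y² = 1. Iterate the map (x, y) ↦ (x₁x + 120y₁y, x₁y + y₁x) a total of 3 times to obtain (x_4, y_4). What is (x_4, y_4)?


Step 1: Find the fundamental solution (x₁, y₁) of x² - 120y² = 1.
  Expand √120 as a continued fraction. a₀ = ⌊√120⌋ = 10; iterate m_{k+1} = d_k·a_k − m_k, d_{k+1} = (120 − m_{k+1}²)/d_k, a_{k+1} = ⌊(a₀ + m_{k+1})/d_{k+1}⌋ (starting m₀ = 0, d₀ = 1), with convergents p_k = a_k·p_{k-1} + p_{k-2}, q_k = a_k·q_{k-1} + q_{k-2} (p₋₁ = 1, q₋₁ = 0):
  k = 0: a₀ = 10; p₀/q₀ = 10/1; p₀² − 120·q₀² = 100 − 120 = -20.
  k = 1: m = 10, d = 20, a = ⌊(10 + 10)/20⌋ = 1; p/q = (1·10 + 1)/(1·1 + 0) = 11/1; p² − 120·q² = 121 − 120 = 1.
  The first convergent with p² − 120·q² = 1 gives the fundamental solution (x₁, y₁) = (11, 1).
Step 2: Apply the recurrence (x_{n+1}, y_{n+1}) = (x₁x_n + 120y₁y_n, x₁y_n + y₁x_n) repeatedly.
  From (x_1, y_1) = (11, 1): x_2 = 11·11 + 120·1·1 = 241; y_2 = 11·1 + 1·11 = 22.
  From (x_2, y_2) = (241, 22): x_3 = 11·241 + 120·1·22 = 5291; y_3 = 11·22 + 1·241 = 483.
  From (x_3, y_3) = (5291, 483): x_4 = 11·5291 + 120·1·483 = 116161; y_4 = 11·483 + 1·5291 = 10604.
Step 3: Verify x_4² - 120·y_4² = 13493377921 - 13493377920 = 1 (should be 1). ✓

(x_1, y_1) = (11, 1); (x_4, y_4) = (116161, 10604).


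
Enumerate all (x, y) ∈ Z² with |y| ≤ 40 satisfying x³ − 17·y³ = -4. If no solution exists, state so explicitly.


The equation is x³ - 17y³ = -4. For fixed y, x³ = 17·y³ − 4, so a solution requires the RHS to be a perfect cube.
Strategy: iterate y from -40 to 40, compute RHS = 17·y³ − 4, and check whether it is a (positive or negative) perfect cube.
Check small values of y:
  y = 0: RHS = -4 is not a perfect cube.
  y = 1: RHS = 13 is not a perfect cube.
  y = -1: RHS = -21 is not a perfect cube.
  y = 2: RHS = 132 is not a perfect cube.
  y = -2: RHS = -140 is not a perfect cube.
  y = 3: RHS = 455 is not a perfect cube.
  y = -3: RHS = -463 is not a perfect cube.
Continuing the search up to |y| = 40 finds no solutions either.
No (x, y) in the scanned range satisfies the equation.

No integer solutions with |y| ≤ 40.


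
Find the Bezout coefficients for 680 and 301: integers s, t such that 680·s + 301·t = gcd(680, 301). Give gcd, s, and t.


Euclidean algorithm on (680, 301) — divide until remainder is 0:
  680 = 2 · 301 + 78
  301 = 3 · 78 + 67
  78 = 1 · 67 + 11
  67 = 6 · 11 + 1
  11 = 11 · 1 + 0
gcd(680, 301) = 1.
Track Bezout coefficients alongside the remainders: start with r₀ = 680 = a·1 + b·0 (s = 1, t = 0) and r₁ = 301 = a·0 + b·1 (s = 0, t = 1); each new remainder r_{k+1} = r_{k-1} − q_k·r_k inherits s_{k+1} = s_{k-1} − q_k·s_k, t_{k+1} = t_{k-1} − q_k·t_k, so r_k = a·s_k + b·t_k at every step:
  q = 2: r = 78, s = 1 − 2·0 = 1, t = 0 − 2·1 = -2  (check: 680·1 + 301·(-2) = 78)
  q = 3: r = 67, s = 0 − 3·1 = -3, t = 1 − 3·(-2) = 7  (check: 680·(-3) + 301·7 = 67)
  q = 1: r = 11, s = 1 − 1·(-3) = 4, t = -2 − 1·7 = -9  (check: 680·4 + 301·(-9) = 11)
  q = 6: r = 1, s = -3 − 6·4 = -27, t = 7 − 6·(-9) = 61  (check: 680·(-27) + 301·61 = 1)
The row with r = 1 (the gcd) gives the Bezout coefficients s = -27, t = 61.
Result: 680 · (-27) + 301 · (61) = 1.

gcd(680, 301) = 1; s = -27, t = 61 (check: 680·(-27) + 301·61 = 1).


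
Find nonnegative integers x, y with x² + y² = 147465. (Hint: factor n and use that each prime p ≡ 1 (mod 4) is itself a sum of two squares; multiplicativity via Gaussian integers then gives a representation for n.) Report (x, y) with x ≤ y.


Step 1: Factor n = 147465 = 3^2 · 5 · 29 · 113.
Step 2: Check the mod-4 condition on each prime factor: 3 ≡ 3 (mod 4), exponent 2 (must be even); 5 ≡ 1 (mod 4), exponent 1; 29 ≡ 1 (mod 4), exponent 1; 113 ≡ 1 (mod 4), exponent 1.
All primes ≡ 3 (mod 4) appear to even exponent (or don't appear), so by the two-squares theorem n IS expressible as a sum of two squares.
Step 3: Build a representation. Group n = k² · m with k = 3 and m = 5 · 29 · 113 = 16385 (a product of primes ≡ 1 (mod 4)); a representation of m scales to one of n via (k·x)² + (k·y)² = k²(x² + y²). Each prime p ≡ 1 (mod 4) is itself a sum of two squares; find a² by testing p − a² for a perfect square:
  5: 5 − 1² = 4 = 2² ⇒ 5 = 1² + 2².
  29: 29 − 1² = 28, 29 − 2² = 25 = 5² ⇒ 29 = 2² + 5².
  113: 113 − 1² = 112, 113 − 2² = 109, 113 − 3² = 104, 113 − 4² = 97, 113 − 5² = 88, 113 − 6² = 77, 113 − 7² = 64 = 8² ⇒ 113 = 7² + 8².
  Combine using the Brahmagupta–Fibonacci identity (a² + b²)(c² + d²) = (ac − bd)² + (ad + bc)² = (ac + bd)² + (ad − bc)²:
  5 · 29 = 145: from (1² + 2²)(2² + 5²), take (1·2 − 2·5, 1·5 + 2·2) = (2 − 10, 5 + 4) = (-8, 9); dropping signs (only squares matter) gives (8, 9); check 8² + 9² = 64 + 81 = 145 ✓.
  145 · 113 = 16385: from (8² + 9²)(7² + 8²), take (8·7 − 9·8, 8·8 + 9·7) = (56 − 72, 64 + 63) = (-16, 127); dropping signs (only squares matter) gives (16, 127); check 16² + 127² = 256 + 16129 = 16385 ✓.
  Scale by k = 3: (3·16, 3·127) = (48, 381).
Step 4: Order so x ≤ y and verify: 48² + 381² = 2304 + 145161 = 147465 = n. ✓

n = 147465 = 48² + 381² (one valid representation with x ≤ y).


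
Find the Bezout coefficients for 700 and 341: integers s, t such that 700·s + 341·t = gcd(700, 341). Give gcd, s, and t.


Euclidean algorithm on (700, 341) — divide until remainder is 0:
  700 = 2 · 341 + 18
  341 = 18 · 18 + 17
  18 = 1 · 17 + 1
  17 = 17 · 1 + 0
gcd(700, 341) = 1.
Track Bezout coefficients alongside the remainders: start with r₀ = 700 = a·1 + b·0 (s = 1, t = 0) and r₁ = 341 = a·0 + b·1 (s = 0, t = 1); each new remainder r_{k+1} = r_{k-1} − q_k·r_k inherits s_{k+1} = s_{k-1} − q_k·s_k, t_{k+1} = t_{k-1} − q_k·t_k, so r_k = a·s_k + b·t_k at every step:
  q = 2: r = 18, s = 1 − 2·0 = 1, t = 0 − 2·1 = -2  (check: 700·1 + 341·(-2) = 18)
  q = 18: r = 17, s = 0 − 18·1 = -18, t = 1 − 18·(-2) = 37  (check: 700·(-18) + 341·37 = 17)
  q = 1: r = 1, s = 1 − 1·(-18) = 19, t = -2 − 1·37 = -39  (check: 700·19 + 341·(-39) = 1)
The row with r = 1 (the gcd) gives the Bezout coefficients s = 19, t = -39.
Result: 700 · (19) + 341 · (-39) = 1.

gcd(700, 341) = 1; s = 19, t = -39 (check: 700·19 + 341·(-39) = 1).


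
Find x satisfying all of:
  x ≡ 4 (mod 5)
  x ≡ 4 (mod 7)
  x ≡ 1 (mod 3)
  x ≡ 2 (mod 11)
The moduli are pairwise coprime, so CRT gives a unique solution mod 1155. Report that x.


Product of moduli M = 5 · 7 · 3 · 11 = 1155.
Merge one congruence at a time:
  Start: x ≡ 4 (mod 5).
  Combine with x ≡ 4 (mod 7); new modulus lcm = 35.
    Write x = 4 + 5·t and substitute into x ≡ 4 (mod 7): 5·t ≡ 4 − 4 = 0 (mod 7).
    The inverse of 5 mod 7 is 3 (since 5·3 = 15 = 2·7 + 1), so t ≡ 3·0 = 0 ≡ 0 (mod 7).
    Then x = 4 + 5·0 = 4, valid modulo lcm(5, 7) = 35: x ≡ 4 (mod 35).
  Combine with x ≡ 1 (mod 3); new modulus lcm = 105.
    Write x = 4 + 35·t and substitute into x ≡ 1 (mod 3): 35·t ≡ 1 − 4 = -3 (mod 3).
    Reduce coefficients mod 3: 2·t ≡ 0 (mod 3).
    The inverse of 2 mod 3 is 2 (since 2·2 = 4 = 1·3 + 1), so t ≡ 2·0 = 0 ≡ 0 (mod 3).
    Then x = 4 + 35·0 = 4, valid modulo lcm(35, 3) = 105: x ≡ 4 (mod 105).
  Combine with x ≡ 2 (mod 11); new modulus lcm = 1155.
    Write x = 4 + 105·t and substitute into x ≡ 2 (mod 11): 105·t ≡ 2 − 4 = -2 (mod 11).
    Reduce coefficients mod 11: 6·t ≡ 9 (mod 11).
    The inverse of 6 mod 11 is 2 (since 6·2 = 12 = 1·11 + 1), so t ≡ 2·9 = 18 ≡ 7 (mod 11).
    Then x = 4 + 105·7 = 739, valid modulo lcm(105, 11) = 1155: x ≡ 739 (mod 1155).
Verify against each original: 739 mod 5 = 4, 739 mod 7 = 4, 739 mod 3 = 1, 739 mod 11 = 2.

x ≡ 739 (mod 1155).


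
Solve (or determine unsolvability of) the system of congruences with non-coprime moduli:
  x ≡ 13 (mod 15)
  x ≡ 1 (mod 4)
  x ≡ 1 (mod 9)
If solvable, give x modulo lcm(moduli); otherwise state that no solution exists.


Moduli 15, 4, 9 are not pairwise coprime, so CRT works modulo lcm(m_i) when all pairwise compatibility conditions hold.
Pairwise compatibility: gcd(m_i, m_j) must divide a_i - a_j for every pair.
Merge one congruence at a time:
  Start: x ≡ 13 (mod 15).
  Combine with x ≡ 1 (mod 4): gcd(15, 4) = 1; 1 - 13 = -12, which IS divisible by 1, so compatible.
    Write x = 13 + 15·t and substitute into x ≡ 1 (mod 4): 15·t ≡ 1 − 13 = -12 (mod 4).
    Reduce coefficients mod 4: 3·t ≡ 0 (mod 4).
    The inverse of 3 mod 4 is 3 (since 3·3 = 9 = 2·4 + 1), so t ≡ 3·0 = 0 ≡ 0 (mod 4).
    Then x = 13 + 15·0 = 13, valid modulo lcm(15, 4) = 60: x ≡ 13 (mod 60).
  Combine with x ≡ 1 (mod 9): gcd(60, 9) = 3; 1 - 13 = -12, which IS divisible by 3, so compatible.
    Write x = 13 + 60·t and substitute into x ≡ 1 (mod 9): 60·t ≡ 1 − 13 = -12 (mod 9).
    Divide the congruence (and modulus) by g = 3: 20·t ≡ -4 (mod 3).
    Reduce coefficients mod 3: 2·t ≡ 2 (mod 3).
    The inverse of 2 mod 3 is 2 (since 2·2 = 4 = 1·3 + 1), so t ≡ 2·2 = 4 ≡ 1 (mod 3).
    Then x = 13 + 60·1 = 73, valid modulo lcm(60, 9) = 180: x ≡ 73 (mod 180).
Verify: 73 mod 15 = 13, 73 mod 4 = 1, 73 mod 9 = 1.

x ≡ 73 (mod 180).


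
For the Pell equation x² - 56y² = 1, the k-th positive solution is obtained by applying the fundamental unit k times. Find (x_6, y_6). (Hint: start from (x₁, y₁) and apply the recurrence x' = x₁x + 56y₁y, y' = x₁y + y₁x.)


Step 1: Find the fundamental solution (x₁, y₁) of x² - 56y² = 1.
  Expand √56 as a continued fraction. a₀ = ⌊√56⌋ = 7; iterate m_{k+1} = d_k·a_k − m_k, d_{k+1} = (56 − m_{k+1}²)/d_k, a_{k+1} = ⌊(a₀ + m_{k+1})/d_{k+1}⌋ (starting m₀ = 0, d₀ = 1), with convergents p_k = a_k·p_{k-1} + p_{k-2}, q_k = a_k·q_{k-1} + q_{k-2} (p₋₁ = 1, q₋₁ = 0):
  k = 0: a₀ = 7; p₀/q₀ = 7/1; p₀² − 56·q₀² = 49 − 56 = -7.
  k = 1: m = 7, d = 7, a = ⌊(7 + 7)/7⌋ = 2; p/q = (2·7 + 1)/(2·1 + 0) = 15/2; p² − 56·q² = 225 − 224 = 1.
  The first convergent with p² − 56·q² = 1 gives the fundamental solution (x₁, y₁) = (15, 2).
Step 2: Apply the recurrence (x_{n+1}, y_{n+1}) = (x₁x_n + 56y₁y_n, x₁y_n + y₁x_n) repeatedly.
  From (x_1, y_1) = (15, 2): x_2 = 15·15 + 56·2·2 = 449; y_2 = 15·2 + 2·15 = 60.
  From (x_2, y_2) = (449, 60): x_3 = 15·449 + 56·2·60 = 13455; y_3 = 15·60 + 2·449 = 1798.
  From (x_3, y_3) = (13455, 1798): x_4 = 15·13455 + 56·2·1798 = 403201; y_4 = 15·1798 + 2·13455 = 53880.
  From (x_4, y_4) = (403201, 53880): x_5 = 15·403201 + 56·2·53880 = 12082575; y_5 = 15·53880 + 2·403201 = 1614602.
  From (x_5, y_5) = (12082575, 1614602): x_6 = 15·12082575 + 56·2·1614602 = 362074049; y_6 = 15·1614602 + 2·12082575 = 48384180.
Step 3: Verify x_6² - 56·y_6² = 131097616959254401 - 131097616959254400 = 1 (should be 1). ✓

(x_1, y_1) = (15, 2); (x_6, y_6) = (362074049, 48384180).


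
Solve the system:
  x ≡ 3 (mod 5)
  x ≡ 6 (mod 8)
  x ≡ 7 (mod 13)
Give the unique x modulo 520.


Moduli 5, 8, 13 are pairwise coprime; by CRT there is a unique solution modulo M = 5 · 8 · 13 = 520.
Solve pairwise, accumulating the modulus:
  Start with x ≡ 3 (mod 5).
  Combine with x ≡ 6 (mod 8): since gcd(5, 8) = 1, we get a unique residue mod 40.
    Write x = 3 + 5·t and substitute into x ≡ 6 (mod 8): 5·t ≡ 6 − 3 = 3 (mod 8).
    The inverse of 5 mod 8 is 5 (since 5·5 = 25 = 3·8 + 1), so t ≡ 5·3 = 15 ≡ 7 (mod 8).
    Then x = 3 + 5·7 = 38, valid modulo lcm(5, 8) = 40: x ≡ 38 (mod 40).
  Combine with x ≡ 7 (mod 13): since gcd(40, 13) = 1, we get a unique residue mod 520.
    Write x = 38 + 40·t and substitute into x ≡ 7 (mod 13): 40·t ≡ 7 − 38 = -31 (mod 13).
    Reduce coefficients mod 13: 1·t ≡ 8 (mod 13).
    So t ≡ 8 (mod 13).
    Then x = 38 + 40·8 = 358, valid modulo lcm(40, 13) = 520: x ≡ 358 (mod 520).
Verify: 358 mod 5 = 3 ✓, 358 mod 8 = 6 ✓, 358 mod 13 = 7 ✓.

x ≡ 358 (mod 520).


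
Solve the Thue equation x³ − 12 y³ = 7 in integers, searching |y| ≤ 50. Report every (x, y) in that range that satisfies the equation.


The equation is x³ - 12y³ = 7. For fixed y, x³ = 12·y³ + 7, so a solution requires the RHS to be a perfect cube.
Strategy: iterate y from -50 to 50, compute RHS = 12·y³ + 7, and check whether it is a (positive or negative) perfect cube.
Check small values of y:
  y = 0: RHS = 7 is not a perfect cube.
  y = 1: RHS = 19 is not a perfect cube.
  y = -1: RHS = -5 is not a perfect cube.
  y = 2: RHS = 103 is not a perfect cube.
  y = -2: RHS = -89 is not a perfect cube.
  y = 3: RHS = 331 is not a perfect cube.
  y = -3: RHS = -317 is not a perfect cube.
Continuing the search up to |y| = 50 finds no solutions either.
No (x, y) in the scanned range satisfies the equation.

No integer solutions with |y| ≤ 50.


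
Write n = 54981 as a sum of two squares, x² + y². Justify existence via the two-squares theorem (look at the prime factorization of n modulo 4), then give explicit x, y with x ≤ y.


Step 1: Factor n = 54981 = 3^2 · 41 · 149.
Step 2: Check the mod-4 condition on each prime factor: 3 ≡ 3 (mod 4), exponent 2 (must be even); 41 ≡ 1 (mod 4), exponent 1; 149 ≡ 1 (mod 4), exponent 1.
All primes ≡ 3 (mod 4) appear to even exponent (or don't appear), so by the two-squares theorem n IS expressible as a sum of two squares.
Step 3: Build a representation. Group n = k² · m with k = 3 and m = 41 · 149 = 6109 (a product of primes ≡ 1 (mod 4)); a representation of m scales to one of n via (k·x)² + (k·y)² = k²(x² + y²). Each prime p ≡ 1 (mod 4) is itself a sum of two squares; find a² by testing p − a² for a perfect square:
  41: 41 − 1² = 40, 41 − 2² = 37, 41 − 3² = 32, 41 − 4² = 25 = 5² ⇒ 41 = 4² + 5².
  149: 149 − 1² = 148, 149 − 2² = 145, 149 − 3² = 140, 149 − 4² = 133, 149 − 5² = 124, 149 − 6² = 113, 149 − 7² = 100 = 10² ⇒ 149 = 7² + 10².
  Combine using the Brahmagupta–Fibonacci identity (a² + b²)(c² + d²) = (ac − bd)² + (ad + bc)² = (ac + bd)² + (ad − bc)²:
  41 · 149 = 6109: from (4² + 5²)(7² + 10²), take (4·7 − 5·10, 4·10 + 5·7) = (28 − 50, 40 + 35) = (-22, 75); dropping signs (only squares matter) gives (22, 75); check 22² + 75² = 484 + 5625 = 6109 ✓.
  Scale by k = 3: (3·22, 3·75) = (66, 225).
Step 4: Order so x ≤ y and verify: 66² + 225² = 4356 + 50625 = 54981 = n. ✓

n = 54981 = 66² + 225² (one valid representation with x ≤ y).


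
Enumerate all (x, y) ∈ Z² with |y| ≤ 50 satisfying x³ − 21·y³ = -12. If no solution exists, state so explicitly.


The equation is x³ - 21y³ = -12. For fixed y, x³ = 21·y³ − 12, so a solution requires the RHS to be a perfect cube.
Strategy: iterate y from -50 to 50, compute RHS = 21·y³ − 12, and check whether it is a (positive or negative) perfect cube.
Check small values of y:
  y = 0: RHS = -12 is not a perfect cube.
  y = 1: RHS = 9 is not a perfect cube.
  y = -1: RHS = -33 is not a perfect cube.
  y = 2: RHS = 156 is not a perfect cube.
  y = -2: RHS = -180 is not a perfect cube.
  y = 3: RHS = 555 is not a perfect cube.
  y = -3: RHS = -579 is not a perfect cube.
Continuing the search up to |y| = 50 finds no solutions either.
No (x, y) in the scanned range satisfies the equation.

No integer solutions with |y| ≤ 50.


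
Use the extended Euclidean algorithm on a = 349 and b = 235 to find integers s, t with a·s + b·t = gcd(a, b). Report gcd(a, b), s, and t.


Euclidean algorithm on (349, 235) — divide until remainder is 0:
  349 = 1 · 235 + 114
  235 = 2 · 114 + 7
  114 = 16 · 7 + 2
  7 = 3 · 2 + 1
  2 = 2 · 1 + 0
gcd(349, 235) = 1.
Track Bezout coefficients alongside the remainders: start with r₀ = 349 = a·1 + b·0 (s = 1, t = 0) and r₁ = 235 = a·0 + b·1 (s = 0, t = 1); each new remainder r_{k+1} = r_{k-1} − q_k·r_k inherits s_{k+1} = s_{k-1} − q_k·s_k, t_{k+1} = t_{k-1} − q_k·t_k, so r_k = a·s_k + b·t_k at every step:
  q = 1: r = 114, s = 1 − 1·0 = 1, t = 0 − 1·1 = -1  (check: 349·1 + 235·(-1) = 114)
  q = 2: r = 7, s = 0 − 2·1 = -2, t = 1 − 2·(-1) = 3  (check: 349·(-2) + 235·3 = 7)
  q = 16: r = 2, s = 1 − 16·(-2) = 33, t = -1 − 16·3 = -49  (check: 349·33 + 235·(-49) = 2)
  q = 3: r = 1, s = -2 − 3·33 = -101, t = 3 − 3·(-49) = 150  (check: 349·(-101) + 235·150 = 1)
The row with r = 1 (the gcd) gives the Bezout coefficients s = -101, t = 150.
Result: 349 · (-101) + 235 · (150) = 1.

gcd(349, 235) = 1; s = -101, t = 150 (check: 349·(-101) + 235·150 = 1).


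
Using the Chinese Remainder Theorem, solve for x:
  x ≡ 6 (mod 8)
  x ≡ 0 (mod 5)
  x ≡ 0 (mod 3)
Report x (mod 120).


Moduli 8, 5, 3 are pairwise coprime; by CRT there is a unique solution modulo M = 8 · 5 · 3 = 120.
Solve pairwise, accumulating the modulus:
  Start with x ≡ 6 (mod 8).
  Combine with x ≡ 0 (mod 5): since gcd(8, 5) = 1, we get a unique residue mod 40.
    Write x = 6 + 8·t and substitute into x ≡ 0 (mod 5): 8·t ≡ 0 − 6 = -6 (mod 5).
    Reduce coefficients mod 5: 3·t ≡ 4 (mod 5).
    The inverse of 3 mod 5 is 2 (since 3·2 = 6 = 1·5 + 1), so t ≡ 2·4 = 8 ≡ 3 (mod 5).
    Then x = 6 + 8·3 = 30, valid modulo lcm(8, 5) = 40: x ≡ 30 (mod 40).
  Combine with x ≡ 0 (mod 3): since gcd(40, 3) = 1, we get a unique residue mod 120.
    Write x = 30 + 40·t and substitute into x ≡ 0 (mod 3): 40·t ≡ 0 − 30 = -30 (mod 3).
    Reduce coefficients mod 3: 1·t ≡ 0 (mod 3).
    So t ≡ 0 (mod 3).
    Then x = 30 + 40·0 = 30, valid modulo lcm(40, 3) = 120: x ≡ 30 (mod 120).
Verify: 30 mod 8 = 6 ✓, 30 mod 5 = 0 ✓, 30 mod 3 = 0 ✓.

x ≡ 30 (mod 120).


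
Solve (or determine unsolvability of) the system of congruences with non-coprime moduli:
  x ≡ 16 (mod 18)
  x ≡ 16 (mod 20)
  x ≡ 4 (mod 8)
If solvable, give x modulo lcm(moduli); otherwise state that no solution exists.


Moduli 18, 20, 8 are not pairwise coprime, so CRT works modulo lcm(m_i) when all pairwise compatibility conditions hold.
Pairwise compatibility: gcd(m_i, m_j) must divide a_i - a_j for every pair.
Merge one congruence at a time:
  Start: x ≡ 16 (mod 18).
  Combine with x ≡ 16 (mod 20): gcd(18, 20) = 2; 16 - 16 = 0, which IS divisible by 2, so compatible.
    Write x = 16 + 18·t and substitute into x ≡ 16 (mod 20): 18·t ≡ 16 − 16 = 0 (mod 20).
    Divide the congruence (and modulus) by g = 2: 9·t ≡ 0 (mod 10).
    The inverse of 9 mod 10 is 9 (since 9·9 = 81 = 8·10 + 1), so t ≡ 9·0 = 0 ≡ 0 (mod 10).
    Then x = 16 + 18·0 = 16, valid modulo lcm(18, 20) = 180: x ≡ 16 (mod 180).
  Combine with x ≡ 4 (mod 8): gcd(180, 8) = 4; 4 - 16 = -12, which IS divisible by 4, so compatible.
    Write x = 16 + 180·t and substitute into x ≡ 4 (mod 8): 180·t ≡ 4 − 16 = -12 (mod 8).
    Divide the congruence (and modulus) by g = 4: 45·t ≡ -3 (mod 2).
    Reduce coefficients mod 2: 1·t ≡ 1 (mod 2).
    So t ≡ 1 (mod 2).
    Then x = 16 + 180·1 = 196, valid modulo lcm(180, 8) = 360: x ≡ 196 (mod 360).
Verify: 196 mod 18 = 16, 196 mod 20 = 16, 196 mod 8 = 4.

x ≡ 196 (mod 360).


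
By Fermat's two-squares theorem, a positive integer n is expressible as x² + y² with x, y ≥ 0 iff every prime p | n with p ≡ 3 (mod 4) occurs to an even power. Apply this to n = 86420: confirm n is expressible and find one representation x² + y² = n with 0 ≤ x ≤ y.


Step 1: Factor n = 86420 = 2^2 · 5 · 29 · 149.
Step 2: Check the mod-4 condition on each prime factor: 2 = 2 (special); 5 ≡ 1 (mod 4), exponent 1; 29 ≡ 1 (mod 4), exponent 1; 149 ≡ 1 (mod 4), exponent 1.
All primes ≡ 3 (mod 4) appear to even exponent (or don't appear), so by the two-squares theorem n IS expressible as a sum of two squares.
Step 3: Build a representation. Group n = k² · m with k = 2 and m = 5 · 29 · 149 = 21605 (a product of primes ≡ 1 (mod 4)); a representation of m scales to one of n via (k·x)² + (k·y)² = k²(x² + y²). Each prime p ≡ 1 (mod 4) is itself a sum of two squares; find a² by testing p − a² for a perfect square:
  5: 5 − 1² = 4 = 2² ⇒ 5 = 1² + 2².
  29: 29 − 1² = 28, 29 − 2² = 25 = 5² ⇒ 29 = 2² + 5².
  149: 149 − 1² = 148, 149 − 2² = 145, 149 − 3² = 140, 149 − 4² = 133, 149 − 5² = 124, 149 − 6² = 113, 149 − 7² = 100 = 10² ⇒ 149 = 7² + 10².
  Combine using the Brahmagupta–Fibonacci identity (a² + b²)(c² + d²) = (ac − bd)² + (ad + bc)² = (ac + bd)² + (ad − bc)²:
  5 · 29 = 145: from (1² + 2²)(2² + 5²), take (1·2 − 2·5, 1·5 + 2·2) = (2 − 10, 5 + 4) = (-8, 9); dropping signs (only squares matter) gives (8, 9); check 8² + 9² = 64 + 81 = 145 ✓.
  145 · 149 = 21605: from (8² + 9²)(7² + 10²), take (8·7 − 9·10, 8·10 + 9·7) = (56 − 90, 80 + 63) = (-34, 143); dropping signs (only squares matter) gives (34, 143); check 34² + 143² = 1156 + 20449 = 21605 ✓.
  Scale by k = 2: (2·34, 2·143) = (68, 286).
Step 4: Order so x ≤ y and verify: 68² + 286² = 4624 + 81796 = 86420 = n. ✓

n = 86420 = 68² + 286² (one valid representation with x ≤ y).


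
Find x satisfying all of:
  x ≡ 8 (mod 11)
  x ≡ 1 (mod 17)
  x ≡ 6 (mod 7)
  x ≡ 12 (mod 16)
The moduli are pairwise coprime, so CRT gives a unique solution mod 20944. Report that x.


Product of moduli M = 11 · 17 · 7 · 16 = 20944.
Merge one congruence at a time:
  Start: x ≡ 8 (mod 11).
  Combine with x ≡ 1 (mod 17); new modulus lcm = 187.
    Write x = 8 + 11·t and substitute into x ≡ 1 (mod 17): 11·t ≡ 1 − 8 = -7 (mod 17).
    Reduce coefficients mod 17: 11·t ≡ 10 (mod 17).
    The inverse of 11 mod 17 is 14 (since 11·14 = 154 = 9·17 + 1), so t ≡ 14·10 = 140 ≡ 4 (mod 17).
    Then x = 8 + 11·4 = 52, valid modulo lcm(11, 17) = 187: x ≡ 52 (mod 187).
  Combine with x ≡ 6 (mod 7); new modulus lcm = 1309.
    Write x = 52 + 187·t and substitute into x ≡ 6 (mod 7): 187·t ≡ 6 − 52 = -46 (mod 7).
    Reduce coefficients mod 7: 5·t ≡ 3 (mod 7).
    The inverse of 5 mod 7 is 3 (since 5·3 = 15 = 2·7 + 1), so t ≡ 3·3 = 9 ≡ 2 (mod 7).
    Then x = 52 + 187·2 = 426, valid modulo lcm(187, 7) = 1309: x ≡ 426 (mod 1309).
  Combine with x ≡ 12 (mod 16); new modulus lcm = 20944.
    Write x = 426 + 1309·t and substitute into x ≡ 12 (mod 16): 1309·t ≡ 12 − 426 = -414 (mod 16).
    Reduce coefficients mod 16: 13·t ≡ 2 (mod 16).
    The inverse of 13 mod 16 is 5 (since 13·5 = 65 = 4·16 + 1), so t ≡ 5·2 = 10 ≡ 10 (mod 16).
    Then x = 426 + 1309·10 = 13516, valid modulo lcm(1309, 16) = 20944: x ≡ 13516 (mod 20944).
Verify against each original: 13516 mod 11 = 8, 13516 mod 17 = 1, 13516 mod 7 = 6, 13516 mod 16 = 12.

x ≡ 13516 (mod 20944).


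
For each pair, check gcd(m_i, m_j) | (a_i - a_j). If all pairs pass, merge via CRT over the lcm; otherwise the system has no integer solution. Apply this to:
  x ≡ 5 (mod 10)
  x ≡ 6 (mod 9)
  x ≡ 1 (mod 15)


Moduli 10, 9, 15 are not pairwise coprime, so CRT works modulo lcm(m_i) when all pairwise compatibility conditions hold.
Pairwise compatibility: gcd(m_i, m_j) must divide a_i - a_j for every pair.
Merge one congruence at a time:
  Start: x ≡ 5 (mod 10).
  Combine with x ≡ 6 (mod 9): gcd(10, 9) = 1; 6 - 5 = 1, which IS divisible by 1, so compatible.
    Write x = 5 + 10·t and substitute into x ≡ 6 (mod 9): 10·t ≡ 6 − 5 = 1 (mod 9).
    Reduce coefficients mod 9: 1·t ≡ 1 (mod 9).
    So t ≡ 1 (mod 9).
    Then x = 5 + 10·1 = 15, valid modulo lcm(10, 9) = 90: x ≡ 15 (mod 90).
  Combine with x ≡ 1 (mod 15): gcd(90, 15) = 15, and 1 - 15 = -14 is NOT divisible by 15.
    ⇒ system is inconsistent (no integer solution).

No solution (the system is inconsistent).


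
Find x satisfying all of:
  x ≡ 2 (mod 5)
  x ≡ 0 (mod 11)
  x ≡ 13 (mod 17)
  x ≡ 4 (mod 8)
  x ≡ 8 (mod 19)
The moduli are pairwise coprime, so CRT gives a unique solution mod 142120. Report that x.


Product of moduli M = 5 · 11 · 17 · 8 · 19 = 142120.
Merge one congruence at a time:
  Start: x ≡ 2 (mod 5).
  Combine with x ≡ 0 (mod 11); new modulus lcm = 55.
    Write x = 2 + 5·t and substitute into x ≡ 0 (mod 11): 5·t ≡ 0 − 2 = -2 (mod 11).
    Reduce coefficients mod 11: 5·t ≡ 9 (mod 11).
    The inverse of 5 mod 11 is 9 (since 5·9 = 45 = 4·11 + 1), so t ≡ 9·9 = 81 ≡ 4 (mod 11).
    Then x = 2 + 5·4 = 22, valid modulo lcm(5, 11) = 55: x ≡ 22 (mod 55).
  Combine with x ≡ 13 (mod 17); new modulus lcm = 935.
    Write x = 22 + 55·t and substitute into x ≡ 13 (mod 17): 55·t ≡ 13 − 22 = -9 (mod 17).
    Reduce coefficients mod 17: 4·t ≡ 8 (mod 17).
    The inverse of 4 mod 17 is 13 (since 4·13 = 52 = 3·17 + 1), so t ≡ 13·8 = 104 ≡ 2 (mod 17).
    Then x = 22 + 55·2 = 132, valid modulo lcm(55, 17) = 935: x ≡ 132 (mod 935).
  Combine with x ≡ 4 (mod 8); new modulus lcm = 7480.
    Write x = 132 + 935·t and substitute into x ≡ 4 (mod 8): 935·t ≡ 4 − 132 = -128 (mod 8).
    Reduce coefficients mod 8: 7·t ≡ 0 (mod 8).
    The inverse of 7 mod 8 is 7 (since 7·7 = 49 = 6·8 + 1), so t ≡ 7·0 = 0 ≡ 0 (mod 8).
    Then x = 132 + 935·0 = 132, valid modulo lcm(935, 8) = 7480: x ≡ 132 (mod 7480).
  Combine with x ≡ 8 (mod 19); new modulus lcm = 142120.
    Write x = 132 + 7480·t and substitute into x ≡ 8 (mod 19): 7480·t ≡ 8 − 132 = -124 (mod 19).
    Reduce coefficients mod 19: 13·t ≡ 9 (mod 19).
    The inverse of 13 mod 19 is 3 (since 13·3 = 39 = 2·19 + 1), so t ≡ 3·9 = 27 ≡ 8 (mod 19).
    Then x = 132 + 7480·8 = 59972, valid modulo lcm(7480, 19) = 142120: x ≡ 59972 (mod 142120).
Verify against each original: 59972 mod 5 = 2, 59972 mod 11 = 0, 59972 mod 17 = 13, 59972 mod 8 = 4, 59972 mod 19 = 8.

x ≡ 59972 (mod 142120).


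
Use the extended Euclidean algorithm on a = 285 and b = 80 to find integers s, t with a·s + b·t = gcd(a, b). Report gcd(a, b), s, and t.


Euclidean algorithm on (285, 80) — divide until remainder is 0:
  285 = 3 · 80 + 45
  80 = 1 · 45 + 35
  45 = 1 · 35 + 10
  35 = 3 · 10 + 5
  10 = 2 · 5 + 0
gcd(285, 80) = 5.
Track Bezout coefficients alongside the remainders: start with r₀ = 285 = a·1 + b·0 (s = 1, t = 0) and r₁ = 80 = a·0 + b·1 (s = 0, t = 1); each new remainder r_{k+1} = r_{k-1} − q_k·r_k inherits s_{k+1} = s_{k-1} − q_k·s_k, t_{k+1} = t_{k-1} − q_k·t_k, so r_k = a·s_k + b·t_k at every step:
  q = 3: r = 45, s = 1 − 3·0 = 1, t = 0 − 3·1 = -3  (check: 285·1 + 80·(-3) = 45)
  q = 1: r = 35, s = 0 − 1·1 = -1, t = 1 − 1·(-3) = 4  (check: 285·(-1) + 80·4 = 35)
  q = 1: r = 10, s = 1 − 1·(-1) = 2, t = -3 − 1·4 = -7  (check: 285·2 + 80·(-7) = 10)
  q = 3: r = 5, s = -1 − 3·2 = -7, t = 4 − 3·(-7) = 25  (check: 285·(-7) + 80·25 = 5)
The row with r = 5 (the gcd) gives the Bezout coefficients s = -7, t = 25.
Result: 285 · (-7) + 80 · (25) = 5.

gcd(285, 80) = 5; s = -7, t = 25 (check: 285·(-7) + 80·25 = 5).


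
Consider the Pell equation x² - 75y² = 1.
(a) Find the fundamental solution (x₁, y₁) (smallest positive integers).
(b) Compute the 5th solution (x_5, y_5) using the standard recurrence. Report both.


Step 1: Find the fundamental solution (x₁, y₁) of x² - 75y² = 1.
  Expand √75 as a continued fraction. a₀ = ⌊√75⌋ = 8; iterate m_{k+1} = d_k·a_k − m_k, d_{k+1} = (75 − m_{k+1}²)/d_k, a_{k+1} = ⌊(a₀ + m_{k+1})/d_{k+1}⌋ (starting m₀ = 0, d₀ = 1), with convergents p_k = a_k·p_{k-1} + p_{k-2}, q_k = a_k·q_{k-1} + q_{k-2} (p₋₁ = 1, q₋₁ = 0):
  k = 0: a₀ = 8; p₀/q₀ = 8/1; p₀² − 75·q₀² = 64 − 75 = -11.
  k = 1: m = 8, d = 11, a = ⌊(8 + 8)/11⌋ = 1; p/q = (1·8 + 1)/(1·1 + 0) = 9/1; p² − 75·q² = 81 − 75 = 6.
  k = 2: m = 3, d = 6, a = ⌊(8 + 3)/6⌋ = 1; p/q = (1·9 + 8)/(1·1 + 1) = 17/2; p² − 75·q² = 289 − 300 = -11.
  k = 3: m = 3, d = 11, a = ⌊(8 + 3)/11⌋ = 1; p/q = (1·17 + 9)/(1·2 + 1) = 26/3; p² − 75·q² = 676 − 675 = 1.
  The first convergent with p² − 75·q² = 1 gives the fundamental solution (x₁, y₁) = (26, 3).
Step 2: Apply the recurrence (x_{n+1}, y_{n+1}) = (x₁x_n + 75y₁y_n, x₁y_n + y₁x_n) repeatedly.
  From (x_1, y_1) = (26, 3): x_2 = 26·26 + 75·3·3 = 1351; y_2 = 26·3 + 3·26 = 156.
  From (x_2, y_2) = (1351, 156): x_3 = 26·1351 + 75·3·156 = 70226; y_3 = 26·156 + 3·1351 = 8109.
  From (x_3, y_3) = (70226, 8109): x_4 = 26·70226 + 75·3·8109 = 3650401; y_4 = 26·8109 + 3·70226 = 421512.
  From (x_4, y_4) = (3650401, 421512): x_5 = 26·3650401 + 75·3·421512 = 189750626; y_5 = 26·421512 + 3·3650401 = 21910515.
Step 3: Verify x_5² - 75·y_5² = 36005300067391876 - 36005300067391875 = 1 (should be 1). ✓

(x_1, y_1) = (26, 3); (x_5, y_5) = (189750626, 21910515).


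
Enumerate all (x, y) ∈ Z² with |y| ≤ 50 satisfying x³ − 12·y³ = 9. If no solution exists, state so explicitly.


The equation is x³ - 12y³ = 9. For fixed y, x³ = 12·y³ + 9, so a solution requires the RHS to be a perfect cube.
Strategy: iterate y from -50 to 50, compute RHS = 12·y³ + 9, and check whether it is a (positive or negative) perfect cube.
Check small values of y:
  y = 0: RHS = 9 is not a perfect cube.
  y = 1: RHS = 21 is not a perfect cube.
  y = -1: RHS = -3 is not a perfect cube.
  y = 2: RHS = 105 is not a perfect cube.
  y = -2: RHS = -87 is not a perfect cube.
  y = 3: RHS = 333 is not a perfect cube.
  y = -3: RHS = -315 is not a perfect cube.
Continuing the search up to |y| = 50 finds no solutions either.
No (x, y) in the scanned range satisfies the equation.

No integer solutions with |y| ≤ 50.


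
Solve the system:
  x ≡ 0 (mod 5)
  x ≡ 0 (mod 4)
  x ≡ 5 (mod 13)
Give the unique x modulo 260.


Moduli 5, 4, 13 are pairwise coprime; by CRT there is a unique solution modulo M = 5 · 4 · 13 = 260.
Solve pairwise, accumulating the modulus:
  Start with x ≡ 0 (mod 5).
  Combine with x ≡ 0 (mod 4): since gcd(5, 4) = 1, we get a unique residue mod 20.
    Write x = 0 + 5·t and substitute into x ≡ 0 (mod 4): 5·t ≡ 0 − 0 = 0 (mod 4).
    Reduce coefficients mod 4: 1·t ≡ 0 (mod 4).
    So t ≡ 0 (mod 4).
    Then x = 0 + 5·0 = 0, valid modulo lcm(5, 4) = 20: x ≡ 0 (mod 20).
  Combine with x ≡ 5 (mod 13): since gcd(20, 13) = 1, we get a unique residue mod 260.
    Write x = 0 + 20·t and substitute into x ≡ 5 (mod 13): 20·t ≡ 5 − 0 = 5 (mod 13).
    Reduce coefficients mod 13: 7·t ≡ 5 (mod 13).
    The inverse of 7 mod 13 is 2 (since 7·2 = 14 = 1·13 + 1), so t ≡ 2·5 = 10 ≡ 10 (mod 13).
    Then x = 0 + 20·10 = 200, valid modulo lcm(20, 13) = 260: x ≡ 200 (mod 260).
Verify: 200 mod 5 = 0 ✓, 200 mod 4 = 0 ✓, 200 mod 13 = 5 ✓.

x ≡ 200 (mod 260).


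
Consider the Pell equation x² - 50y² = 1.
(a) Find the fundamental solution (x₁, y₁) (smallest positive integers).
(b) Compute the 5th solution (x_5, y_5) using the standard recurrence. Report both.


Step 1: Find the fundamental solution (x₁, y₁) of x² - 50y² = 1.
  Expand √50 as a continued fraction. a₀ = ⌊√50⌋ = 7; iterate m_{k+1} = d_k·a_k − m_k, d_{k+1} = (50 − m_{k+1}²)/d_k, a_{k+1} = ⌊(a₀ + m_{k+1})/d_{k+1}⌋ (starting m₀ = 0, d₀ = 1), with convergents p_k = a_k·p_{k-1} + p_{k-2}, q_k = a_k·q_{k-1} + q_{k-2} (p₋₁ = 1, q₋₁ = 0):
  k = 0: a₀ = 7; p₀/q₀ = 7/1; p₀² − 50·q₀² = 49 − 50 = -1.
  k = 1: m = 7, d = 1, a = ⌊(7 + 7)/1⌋ = 14; p/q = (14·7 + 1)/(14·1 + 0) = 99/14; p² − 50·q² = 9801 − 9800 = 1.
  The first convergent with p² − 50·q² = 1 gives the fundamental solution (x₁, y₁) = (99, 14).
Step 2: Apply the recurrence (x_{n+1}, y_{n+1}) = (x₁x_n + 50y₁y_n, x₁y_n + y₁x_n) repeatedly.
  From (x_1, y_1) = (99, 14): x_2 = 99·99 + 50·14·14 = 19601; y_2 = 99·14 + 14·99 = 2772.
  From (x_2, y_2) = (19601, 2772): x_3 = 99·19601 + 50·14·2772 = 3880899; y_3 = 99·2772 + 14·19601 = 548842.
  From (x_3, y_3) = (3880899, 548842): x_4 = 99·3880899 + 50·14·548842 = 768398401; y_4 = 99·548842 + 14·3880899 = 108667944.
  From (x_4, y_4) = (768398401, 108667944): x_5 = 99·768398401 + 50·14·108667944 = 152139002499; y_5 = 99·108667944 + 14·768398401 = 21515704070.
Step 3: Verify x_5² - 50·y_5² = 23146276081390728245001 - 23146276081390728245000 = 1 (should be 1). ✓

(x_1, y_1) = (99, 14); (x_5, y_5) = (152139002499, 21515704070).
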